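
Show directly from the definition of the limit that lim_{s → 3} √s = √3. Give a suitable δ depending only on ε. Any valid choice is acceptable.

Let ε > 0 be given. We want δ > 0 such that 0 < |s − 3| < δ implies |√s − √3| < ε.
Multiplying by the conjugate, |√s − √3| = |s − 3|/(√s + √3).
Restrict δ ≤ 3 so that |s − 3| < 3 forces s > 0, and then √s + √3 > √3.
Hence |√s − √3| < |s − 3|/√3, which is < ε once |s − 3| < √3·ε.
Take δ = min(3, √3·ε). If 0 < |s − 3| < δ then s > 0 and |√s − √3| < |s − 3|/√3 < ε.

δ = min(3, √3·ε)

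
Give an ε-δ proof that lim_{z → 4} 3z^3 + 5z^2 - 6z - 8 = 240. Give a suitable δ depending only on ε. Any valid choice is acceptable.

δ = min(1, ε/222)

Let ε > 0 be given. We want δ > 0 such that 0 < |z − 4| < δ implies |(3z^3 + 5z^2 - 6z - 8) − 240| < ε.
(3z^3 + 5z^2 - 6z - 8) − 240 = 3z^3 + 5z^2 - 6z - 248 = (z − 4)(3z^2 + 17z + 62).
So |(3z^3 + 5z^2 - 6z - 8) − 240| = |z − 4|·|3z^2 + 17z + 62|.
Require δ ≤ 1. Then |z − 4| < 1 gives |z| < 5, and by the triangle inequality |3z^2 + 17z + 62| ≤ 3·5^2 + 17·5 + 62 = 222.
Hence |(3z^3 + 5z^2 - 6z - 8) − 240| ≤ 222|z − 4| < ε provided |z − 4| < ε/222.
Choosing δ = min(1, ε/222) ensures both conditions, hence |(3z^3 + 5z^2 - 6z - 8) − 240| < ε.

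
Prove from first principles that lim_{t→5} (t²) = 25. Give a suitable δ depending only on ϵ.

Let ϵ > 0 be given. We seek δ > 0 with 0 < |t − 5| < δ ⇒ |t² − 25| < ϵ.
Factor: t² − 25 = (t − 5)(t + 5), so |t² − 25| = |t − 5|·|t + 5|.
Restrict δ ≤ 1. Then |t − 5| < 1 gives |t| < 6, so by the triangle inequality |t + 5| ≤ 6 + 5 = 11.
Hence |t² − 25| ≤ 11|t − 5|, which is < ϵ once |t − 5| < ϵ/11.
Take δ = min(1, ϵ/11). If 0 < |t − 5| < δ then both bounds hold and |t² − 25| ≤ 11|t − 5| < 11·(ϵ/11) = ϵ.

δ = min(1, ϵ/11)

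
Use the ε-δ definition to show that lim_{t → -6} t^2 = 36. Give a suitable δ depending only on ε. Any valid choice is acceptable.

Let ε > 0 be given. We seek δ > 0 with 0 < |t + 6| < δ ⇒ |t^2 − 36| < ε.
Factor: t^2 − 36 = (t + 6)(t - 6), so |t^2 − 36| = |t + 6|·|t - 6|.
Impose δ ≤ 1 so that |t| < 7; then |t - 6| ≤ 13.
Hence |t^2 − 36| ≤ 13|t + 6|, which is < ε once |t + 6| < ε/13.
Take δ = min(1, ε/13). If 0 < |t + 6| < δ then both bounds hold and |t^2 − 36| ≤ 13|t + 6| < 13·(ε/13) = ε.

δ = min(1, ε/13)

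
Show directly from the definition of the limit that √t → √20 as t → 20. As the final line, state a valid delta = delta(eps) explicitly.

Let eps > 0. We want delta > 0 such that 0 < |t − 20| < delta implies |√t − √20| < eps.
Rationalise: √t − √20 = (t − 20)/(√t + √20), so |√t − √20| = |t − 20|/(√t + √20).
Restrict delta ≤ 20 so that |t − 20| < 20 forces t > 0, and then √t + √20 > √20.
Hence |√t − √20| < |t − 20|/√20, which is < eps once |t − 20| < √20·eps.
Take delta = min(20, √20·eps). If 0 < |t − 20| < delta then t > 0 and |√t − √20| < |t − 20|/√20 < eps.

delta = min(20, √20·eps)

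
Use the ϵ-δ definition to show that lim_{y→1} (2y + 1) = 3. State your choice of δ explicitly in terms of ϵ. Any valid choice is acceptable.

Suppose ϵ > 0. We need δ > 0 so that 0 < |y − 1| < δ implies |(2y + 1) − 3| < ϵ.
Since (2y + 1) − 3 = 2(y − 1), we have |(2y + 1) − 3| = 2|y − 1|.
So 2|y − 1| < ϵ exactly when |y − 1| < ϵ/2.
Take δ = ϵ/2. If 0 < |y − 1| < δ then |(2y + 1) − 3| = 2|y − 1| < 2·(ϵ/2) = ϵ.

δ = ϵ/2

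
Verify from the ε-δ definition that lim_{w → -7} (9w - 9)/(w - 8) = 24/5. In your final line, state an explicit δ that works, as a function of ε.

δ = min(15/2, (25/14)ε)

Suppose ε > 0. We want δ > 0 with 0 < |w + 7| < δ ⇒ |(9w - 9)/(w - 8) − (24/5)| < ε.
Combining over a common denominator, (9w - 9)/(w - 8) − (24/5) = [(9w - 9)·(-15) − (-72)·(w - 8)] / [(-15)·(w - 8)] = -63(w + 7) / ((-15)(w - 8)).
So |(9w - 9)/(w - 8) − (24/5)| = 63|w + 7| / (15·|w − 8|).
Restrict δ ≤ 15/2. Then |w + 7| < 15/2 gives |w − 8| = |(w + 7) + (-15)| ≥ 15 − 15/2 = 15/2.
Hence |(9w - 9)/(w - 8) − (24/5)| < 63|w + 7|/(15·(15/2)) = (14/25)|w + 7|, which is < ε once |w + 7| < (25/14)ε.
Take δ = min(15/2, (25/14)ε). Then 0 < |w + 7| < δ forces both bounds, so |(9w - 9)/(w - 8) − (24/5)| < ε.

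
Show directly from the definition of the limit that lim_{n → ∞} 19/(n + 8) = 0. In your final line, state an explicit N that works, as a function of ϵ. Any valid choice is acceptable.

Let ϵ > 0 be given. For n ≥ 1, |19/(n + 8) − 0| = 19/(n + 8) ≤ 19/n.
We need 19/n < ϵ, i.e. n > 19/ϵ.
Take N = 19/ϵ. If n > N then |19/(n + 8)| ≤ 19/n < ϵ.

N = 19/ϵ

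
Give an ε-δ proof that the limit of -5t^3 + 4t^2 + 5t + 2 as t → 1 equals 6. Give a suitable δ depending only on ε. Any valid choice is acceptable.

Let ε > 0. We want δ > 0 such that 0 < |t − 1| < δ implies |(-5t^3 + 4t^2 + 5t + 2) − 6| < ε.
(-5t^3 + 4t^2 + 5t + 2) − 6 = -5t^3 + 4t^2 + 5t - 4 = (t − 1)(-5t^2 - t + 4).
So |(-5t^3 + 4t^2 + 5t + 2) − 6| = |t − 1|·|-5t^2 - t + 4|.
Require δ ≤ 2. Then |t − 1| < 2 gives |t| < 3, and by the triangle inequality |-5t^2 - t + 4| ≤ 5·3^2 + 3 + 4 = 52.
Hence |(-5t^3 + 4t^2 + 5t + 2) − 6| ≤ 52|t − 1| < ε provided |t − 1| < ε/52.
Take δ = min(2, ε/52). Then 0 < |t − 1| < δ gives both |t − 1| < 2 and |t − 1| < ε/52, so |(-5t^3 + 4t^2 + 5t + 2) − 6| < ε.

δ = min(2, ε/52)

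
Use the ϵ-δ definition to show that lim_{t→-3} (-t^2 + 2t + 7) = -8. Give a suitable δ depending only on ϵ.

Suppose ϵ > 0. We want δ > 0 such that 0 < |t + 3| < δ implies |(-t^2 + 2t + 7) + 8| < ϵ.
(-t^2 + 2t + 7) + 8 = -t^2 + 2t + 15 = (t + 3)(-t + 5).
So |(-t^2 + 2t + 7) + 8| = |t + 3|·|-t + 5|.
Assume first that |t + 3| < 1, so |t| < 4. Then |-t + 5| ≤ 4 + 5 = 9.
Hence |(-t^2 + 2t + 7) + 8| ≤ 9|t + 3| < ϵ provided |t + 3| < ϵ/9.
Take δ = min(1, ϵ/9). Then 0 < |t + 3| < δ gives both |t + 3| < 1 and |t + 3| < ϵ/9, so |(-t^2 + 2t + 7) + 8| < ϵ.

δ = min(1, ϵ/9)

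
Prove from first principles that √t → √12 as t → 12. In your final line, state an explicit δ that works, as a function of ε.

δ = min(12, √12·ε)

Fix ε > 0. We want δ > 0 such that 0 < |t − 12| < δ implies |√t − √12| < ε.
Rationalise: √t − √12 = (t − 12)/(√t + √12), so |√t − √12| = |t − 12|/(√t + √12).
Restrict δ ≤ 12 so that |t − 12| < 12 forces t > 0, and then √t + √12 > √12.
Hence |√t − √12| < |t − 12|/√12, which is < ε once |t − 12| < √12·ε.
Take δ = min(12, √12·ε). If 0 < |t − 12| < δ then t > 0 and |√t − √12| < |t − 12|/√12 < ε.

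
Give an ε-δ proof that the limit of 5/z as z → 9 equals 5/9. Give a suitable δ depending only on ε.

δ = min(9/2, (81/10)ε)

Fix ε > 0. We seek δ > 0 such that 0 < |z − 9| < δ implies |5/z − (5/9)| < ε.
|5/z − (5/9)| = 5·|9 − z|/(9·|z|) = 5|z − 9|/(9|z|).
Require δ ≤ 9/2 so that |z| > 9 − 9/2 = 9/2, hence 9|z| > 81/2.
Then |5/z − (5/9)| < 5|z − 9|/(81/2), which is < ε when |z − 9| < (81/10)ε.
Take δ = min(9/2, (81/10)ε). Then 0 < |z − 9| < δ gives both |z − 9| < 9/2 and |z − 9| < (81/10)ε, so |5/z − (5/9)| < ε.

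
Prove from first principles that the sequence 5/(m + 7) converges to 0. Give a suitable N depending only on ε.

N = 5/ε

Fix ε > 0. For m ≥ 1, |5/(m + 7) − 0| = 5/(m + 7) ≤ 5/m.
We need 5/m < ε, i.e. m > 5/ε.
Take N = 5/ε. If m > N then |5/(m + 7)| ≤ 5/m < ε.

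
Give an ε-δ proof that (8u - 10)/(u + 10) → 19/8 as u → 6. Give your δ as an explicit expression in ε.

Let ε > 0. We want δ > 0 with 0 < |u − 6| < δ ⇒ |(8u - 10)/(u + 10) − (19/8)| < ε.
Combining over a common denominator, (8u - 10)/(u + 10) − (19/8) = [(8u - 10)·16 − 38·(u + 10)] / [16·(u + 10)] = 90(u − 6) / (16(u + 10)).
So |(8u - 10)/(u + 10) − (19/8)| = 90|u − 6| / (16·|u + 10|).
Restrict δ ≤ 8. Then |u − 6| < 8 gives |u + 10| = |(u − 6) + 16| ≥ 16 − 8 = 8.
Hence |(8u - 10)/(u + 10) − (19/8)| < 90|u − 6|/(16·8) = (45/64)|u − 6|, which is < ε once |u − 6| < (64/45)ε.
Take δ = min(8, (64/45)ε). Then 0 < |u − 6| < δ forces both bounds, so |(8u - 10)/(u + 10) − (19/8)| < ε.

δ = min(8, (64/45)ε)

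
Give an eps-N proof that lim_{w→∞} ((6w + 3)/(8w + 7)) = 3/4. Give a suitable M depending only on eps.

M = (9/32)/eps

Let eps > 0. We seek M > 0 such that w > M implies |(6w + 3)/(8w + 7) − (3/4)| < eps.
(6w + 3)/(8w + 7) − (3/4) = (8(6w + 3) − 6(8w + 7)) / (8(8w + 7)) = -18/(8(8w + 7)).
For w > 0 we have 8w + 7 > 8w, so |(6w + 3)/(8w + 7) − (3/4)| = 18/(8(8w + 7)) < 18/(8·8w) = (9/32)/w.
Thus |(6w + 3)/(8w + 7) − (3/4)| < eps whenever w > (9/32)/eps.
Take M = (9/32)/eps. If w > M then |(6w + 3)/(8w + 7) − (3/4)| < (9/32)/w < eps.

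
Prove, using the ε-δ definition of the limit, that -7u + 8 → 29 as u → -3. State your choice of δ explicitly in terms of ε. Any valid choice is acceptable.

δ = ε/7

Fix ε > 0. We need δ > 0 so that 0 < |u + 3| < δ implies |(-7u + 8) − 29| < ε.
Since (-7u + 8) − 29 = -7(u + 3), we have |(-7u + 8) − 29| = 7|u + 3|.
So 7|u + 3| < ε exactly when |u + 3| < ε/7.
Choosing δ = ε/7 gives |(-7u + 8) − 29| = 7|u + 3| < ε whenever |u + 3| < δ.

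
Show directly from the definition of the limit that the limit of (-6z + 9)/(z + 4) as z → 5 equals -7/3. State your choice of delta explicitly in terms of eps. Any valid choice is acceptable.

Fix eps > 0. We want delta > 0 with 0 < |z − 5| < delta ⇒ |(-6z + 9)/(z + 4) + 7/3| < eps.
Combining over a common denominator, (-6z + 9)/(z + 4) + 7/3 = [(-6z + 9)·9 − (-21)·(z + 4)] / [9·(z + 4)] = -33(z − 5) / (9(z + 4)).
So |(-6z + 9)/(z + 4) + 7/3| = 33|z − 5| / (9·|z + 4|).
Require delta ≤ 9/2, so |z + 4| ≥ |9| − |z − 5| > 9 − 9/2 = 9/2.
Hence |(-6z + 9)/(z + 4) + 7/3| < 33|z − 5|/(9·(9/2)) = (22/27)|z − 5|, which is < eps once |z − 5| < (27/22)eps.
Take delta = min(9/2, (27/22)eps). Then 0 < |z − 5| < delta forces both bounds, so |(-6z + 9)/(z + 4) + 7/3| < eps.

delta = min(9/2, (27/22)eps)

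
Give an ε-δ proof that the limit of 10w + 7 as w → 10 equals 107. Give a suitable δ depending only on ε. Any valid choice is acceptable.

Fix ε > 0. We need δ > 0 so that 0 < |w − 10| < δ implies |(10w + 7) − 107| < ε.
|(10w + 7) − 107| = |10w - 100| = 10|w − 10|.
Thus it suffices that |w − 10| < ε/10.
Take δ = ε/10. If 0 < |w − 10| < δ then |(10w + 7) − 107| = 10|w − 10| < 10·(ε/10) = ε.

δ = ε/10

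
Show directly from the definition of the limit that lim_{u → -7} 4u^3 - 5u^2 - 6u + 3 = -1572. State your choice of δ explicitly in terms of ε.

δ = min(1, ε/745)

Let ε > 0. We want δ > 0 such that 0 < |u + 7| < δ implies |(4u^3 - 5u^2 - 6u + 3) + 1572| < ε.
(4u^3 - 5u^2 - 6u + 3) + 1572 = 4u^3 - 5u^2 - 6u + 1575 = (u + 7)(4u^2 - 33u + 225).
So |(4u^3 - 5u^2 - 6u + 3) + 1572| = |u + 7|·|4u^2 - 33u + 225|.
Assume first that |u + 7| < 1, so |u| < 8. Then |4u^2 - 33u + 225| ≤ 4·8^2 + 33·8 + 225 = 745.
Hence |(4u^3 - 5u^2 - 6u + 3) + 1572| ≤ 745|u + 7| < ε provided |u + 7| < ε/745.
Take δ = min(1, ε/745). Then 0 < |u + 7| < δ gives both |u + 7| < 1 and |u + 7| < ε/745, so |(4u^3 - 5u^2 - 6u + 3) + 1572| < ε.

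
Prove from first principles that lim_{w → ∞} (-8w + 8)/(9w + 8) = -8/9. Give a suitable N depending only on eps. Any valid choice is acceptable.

Let eps > 0. We seek N > 0 such that w > N implies |(-8w + 8)/(9w + 8) + 8/9| < eps.
(-8w + 8)/(9w + 8) + 8/9 = (9(-8w + 8) − (-8)(9w + 8)) / (9(9w + 8)) = 136/(9(9w + 8)).
For w > 0 we have 9w + 8 > 9w, so |(-8w + 8)/(9w + 8) + 8/9| = 136/(9(9w + 8)) < 136/(9·9w) = (136/81)/w.
Thus |(-8w + 8)/(9w + 8) + 8/9| < eps whenever w > (136/81)/eps.
Take N = (136/81)/eps. If w > N then |(-8w + 8)/(9w + 8) + 8/9| < (136/81)/w < eps.

N = (136/81)/eps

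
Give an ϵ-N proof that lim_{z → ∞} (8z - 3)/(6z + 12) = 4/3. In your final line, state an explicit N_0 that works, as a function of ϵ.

N_0 = (19/6)/ϵ

Let ϵ > 0. We seek N_0 > 0 such that z > N_0 implies |(8z - 3)/(6z + 12) − (4/3)| < ϵ.
(8z - 3)/(6z + 12) − (4/3) = (6(8z - 3) − 8(6z + 12)) / (6(6z + 12)) = -114/(6(6z + 12)).
For z > 0 we have 6z + 12 > 6z, so |(8z - 3)/(6z + 12) − (4/3)| = 114/(6(6z + 12)) < 114/(6·6z) = (19/6)/z.
Thus |(8z - 3)/(6z + 12) − (4/3)| < ϵ whenever z > (19/6)/ϵ.
Take N_0 = (19/6)/ϵ. If z > N_0 then |(8z - 3)/(6z + 12) − (4/3)| < (19/6)/z < ϵ.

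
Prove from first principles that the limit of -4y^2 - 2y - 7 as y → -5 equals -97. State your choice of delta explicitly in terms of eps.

Fix eps > 0. We want delta > 0 such that 0 < |y + 5| < delta implies |(-4y^2 - 2y - 7) + 97| < eps.
(-4y^2 - 2y - 7) + 97 = -4y^2 - 2y + 90 = (y + 5)(-4y + 18).
So |(-4y^2 - 2y - 7) + 97| = |y + 5|·|-4y + 18|.
Require delta ≤ 2. Then |y + 5| < 2 gives |y| < 7, and by the triangle inequality |-4y + 18| ≤ 4·7 + 18 = 46.
Hence |(-4y^2 - 2y - 7) + 97| ≤ 46|y + 5| < eps provided |y + 5| < eps/46.
Choosing delta = min(2, eps/46) ensures both conditions, hence |(-4y^2 - 2y - 7) + 97| < eps.

delta = min(2, eps/46)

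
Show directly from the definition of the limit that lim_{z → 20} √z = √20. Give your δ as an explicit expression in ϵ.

δ = min(20, √20·ϵ)

Suppose ϵ > 0. We want δ > 0 such that 0 < |z − 20| < δ implies |√z − √20| < ϵ.
Multiplying by the conjugate, |√z − √20| = |z − 20|/(√z + √20).
Restrict δ ≤ 20 so that |z − 20| < 20 forces z > 0, and then √z + √20 > √20.
Hence |√z − √20| < |z − 20|/√20, which is < ϵ once |z − 20| < √20·ϵ.
Take δ = min(20, √20·ϵ). If 0 < |z − 20| < δ then z > 0 and |√z − √20| < |z − 20|/√20 < ϵ.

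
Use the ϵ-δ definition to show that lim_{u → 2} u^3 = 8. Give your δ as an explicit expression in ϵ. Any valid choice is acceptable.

Let ϵ > 0. We seek δ > 0 with 0 < |u − 2| < δ ⇒ |u^3 − 8| < ϵ.
Factor: u^3 − 8 = (u − 2)(u^2 + 2u + 4), so |u^3 − 8| = |u − 2|·|u^2 + 2u + 4|.
Restrict δ ≤ 1. Then |u − 2| < 1 gives |u| < 3, so by the triangle inequality |u^2 + 2u + 4| ≤ 3^2 + 2·3 + 4 = 19.
Hence |u^3 − 8| ≤ 19|u − 2|, which is < ϵ once |u − 2| < ϵ/19.
Take δ = min(1, ϵ/19). If 0 < |u − 2| < δ then both bounds hold and |u^3 − 8| ≤ 19|u − 2| < 19·(ϵ/19) = ϵ.

δ = min(1, ϵ/19)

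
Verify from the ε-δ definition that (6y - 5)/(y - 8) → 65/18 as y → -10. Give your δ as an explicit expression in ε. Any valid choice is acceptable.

Suppose ε > 0. We want δ > 0 with 0 < |y + 10| < δ ⇒ |(6y - 5)/(y - 8) − (65/18)| < ε.
Combining over a common denominator, (6y - 5)/(y - 8) − (65/18) = [(6y - 5)·(-18) − (-65)·(y - 8)] / [(-18)·(y - 8)] = -43(y + 10) / ((-18)(y - 8)).
So |(6y - 5)/(y - 8) − (65/18)| = 43|y + 10| / (18·|y − 8|).
Require δ ≤ 9, so |y − 8| ≥ |-18| − |y + 10| > 18 − 9 = 9.
Hence |(6y - 5)/(y - 8) − (65/18)| < 43|y + 10|/(18·9) = (43/162)|y + 10|, which is < ε once |y + 10| < (162/43)ε.
Take δ = min(9, (162/43)ε). Then 0 < |y + 10| < δ forces both bounds, so |(6y - 5)/(y - 8) − (65/18)| < ε.

δ = min(9, (162/43)ε)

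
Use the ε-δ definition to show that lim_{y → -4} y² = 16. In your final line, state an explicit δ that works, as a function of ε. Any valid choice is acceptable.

δ = min(1, ε/9)

Let ε > 0. We seek δ > 0 with 0 < |y + 4| < δ ⇒ |y² − 16| < ε.
Factor: y² − 16 = (y + 4)(y - 4), so |y² − 16| = |y + 4|·|y - 4|.
Restrict δ ≤ 1. Then |y + 4| < 1 gives |y| < 5, so by the triangle inequality |y - 4| ≤ 5 + 4 = 9.
Hence |y² − 16| ≤ 9|y + 4|, which is < ε once |y + 4| < ε/9.
Take δ = min(1, ε/9). If 0 < |y + 4| < δ then both bounds hold and |y² − 16| ≤ 9|y + 4| < 9·(ε/9) = ε.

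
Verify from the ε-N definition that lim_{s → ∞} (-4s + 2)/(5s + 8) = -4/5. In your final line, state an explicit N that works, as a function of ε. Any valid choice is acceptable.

N = (42/25)/ε

Suppose ε > 0. We seek N > 0 such that s > N implies |(-4s + 2)/(5s + 8) + 4/5| < ε.
(-4s + 2)/(5s + 8) + 4/5 = (5(-4s + 2) − (-4)(5s + 8)) / (5(5s + 8)) = 42/(5(5s + 8)).
For s > 0 we have 5s + 8 > 5s, so |(-4s + 2)/(5s + 8) + 4/5| = 42/(5(5s + 8)) < 42/(5·5s) = (42/25)/s.
Thus |(-4s + 2)/(5s + 8) + 4/5| < ε whenever s > (42/25)/ε.
Take N = (42/25)/ε. If s > N then |(-4s + 2)/(5s + 8) + 4/5| < (42/25)/s < ε.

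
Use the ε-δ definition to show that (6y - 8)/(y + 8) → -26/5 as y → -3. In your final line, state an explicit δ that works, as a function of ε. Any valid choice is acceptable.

Fix ε > 0. We want δ > 0 with 0 < |y + 3| < δ ⇒ |(6y - 8)/(y + 8) + 26/5| < ε.
Combining over a common denominator, (6y - 8)/(y + 8) + 26/5 = [(6y - 8)·5 − (-26)·(y + 8)] / [5·(y + 8)] = 56(y + 3) / (5(y + 8)).
So |(6y - 8)/(y + 8) + 26/5| = 56|y + 3| / (5·|y + 8|).
Require δ ≤ 5/2, so |y + 8| ≥ |5| − |y + 3| > 5 − 5/2 = 5/2.
Hence |(6y - 8)/(y + 8) + 26/5| < 56|y + 3|/(5·(5/2)) = (112/25)|y + 3|, which is < ε once |y + 3| < (25/112)ε.
Take δ = min(5/2, (25/112)ε). Then 0 < |y + 3| < δ forces both bounds, so |(6y - 8)/(y + 8) + 26/5| < ε.

δ = min(5/2, (25/112)ε)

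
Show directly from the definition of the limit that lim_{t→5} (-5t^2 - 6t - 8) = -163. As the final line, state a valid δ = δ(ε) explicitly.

Suppose ε > 0. We want δ > 0 such that 0 < |t − 5| < δ implies |(-5t^2 - 6t - 8) + 163| < ε.
(-5t^2 - 6t - 8) + 163 = -5t^2 - 6t + 155 = (t − 5)(-5t - 31).
So |(-5t^2 - 6t - 8) + 163| = |t − 5|·|-5t - 31|.
Assume first that |t − 5| < 1, so |t| < 6. Then |-5t - 31| ≤ 5·6 + 31 = 61.
Hence |(-5t^2 - 6t - 8) + 163| ≤ 61|t − 5| < ε provided |t − 5| < ε/61.
Take δ = min(1, ε/61). Then 0 < |t − 5| < δ gives both |t − 5| < 1 and |t − 5| < ε/61, so |(-5t^2 - 6t - 8) + 163| < ε.

δ = min(1, ε/61)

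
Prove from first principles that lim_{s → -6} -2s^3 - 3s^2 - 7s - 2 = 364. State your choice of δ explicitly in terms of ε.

Fix ε > 0. We want δ > 0 such that 0 < |s + 6| < δ implies |(-2s^3 - 3s^2 - 7s - 2) − 364| < ε.
(-2s^3 - 3s^2 - 7s - 2) − 364 = -2s^3 - 3s^2 - 7s - 366 = (s + 6)(-2s^2 + 9s - 61).
So |(-2s^3 - 3s^2 - 7s - 2) − 364| = |s + 6|·|-2s^2 + 9s - 61|.
Assume first that |s + 6| < 1, so |s| < 7. Then |-2s^2 + 9s - 61| ≤ 2·7^2 + 9·7 + 61 = 222.
Hence |(-2s^3 - 3s^2 - 7s - 2) − 364| ≤ 222|s + 6| < ε provided |s + 6| < ε/222.
Choosing δ = min(1, ε/222) ensures both conditions, hence |(-2s^3 - 3s^2 - 7s - 2) − 364| < ε.

δ = min(1, ε/222)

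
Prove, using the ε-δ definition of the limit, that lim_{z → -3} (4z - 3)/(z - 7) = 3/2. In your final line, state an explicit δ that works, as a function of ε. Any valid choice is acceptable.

Let ε > 0 be given. We want δ > 0 with 0 < |z + 3| < δ ⇒ |(4z - 3)/(z - 7) − (3/2)| < ε.
Combining over a common denominator, (4z - 3)/(z - 7) − (3/2) = [(4z - 3)·(-10) − (-15)·(z - 7)] / [(-10)·(z - 7)] = -25(z + 3) / ((-10)(z - 7)).
So |(4z - 3)/(z - 7) − (3/2)| = 25|z + 3| / (10·|z − 7|).
Require δ ≤ 5, so |z − 7| ≥ |-10| − |z + 3| > 10 − 5 = 5.
Hence |(4z - 3)/(z - 7) − (3/2)| < 25|z + 3|/(10·5) = (1/2)|z + 3|, which is < ε once |z + 3| < 2ε.
Take δ = min(5, 2ε). Then 0 < |z + 3| < δ forces both bounds, so |(4z - 3)/(z - 7) − (3/2)| < ε.

δ = min(5, 2ε)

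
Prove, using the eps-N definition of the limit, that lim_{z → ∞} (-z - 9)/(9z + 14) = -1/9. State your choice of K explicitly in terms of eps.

Let eps > 0. We seek K > 0 such that z > K implies |(-z - 9)/(9z + 14) + 1/9| < eps.
(-z - 9)/(9z + 14) + 1/9 = (9(-z - 9) − (-1)(9z + 14)) / (9(9z + 14)) = -67/(9(9z + 14)).
For z > 0 we have 9z + 14 > 9z, so |(-z - 9)/(9z + 14) + 1/9| = 67/(9(9z + 14)) < 67/(9·9z) = (67/81)/z.
Thus |(-z - 9)/(9z + 14) + 1/9| < eps whenever z > (67/81)/eps.
Take K = (67/81)/eps. If z > K then |(-z - 9)/(9z + 14) + 1/9| < (67/81)/z < eps.

K = (67/81)/eps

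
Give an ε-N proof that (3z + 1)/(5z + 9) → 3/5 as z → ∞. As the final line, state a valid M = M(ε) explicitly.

Fix ε > 0. We seek M > 0 such that z > M implies |(3z + 1)/(5z + 9) − (3/5)| < ε.
(3z + 1)/(5z + 9) − (3/5) = (5(3z + 1) − 3(5z + 9)) / (5(5z + 9)) = -22/(5(5z + 9)).
For z > 0 we have 5z + 9 > 5z, so |(3z + 1)/(5z + 9) − (3/5)| = 22/(5(5z + 9)) < 22/(5·5z) = (22/25)/z.
Thus |(3z + 1)/(5z + 9) − (3/5)| < ε whenever z > (22/25)/ε.
Take M = (22/25)/ε. If z > M then |(3z + 1)/(5z + 9) − (3/5)| < (22/25)/z < ε.

M = (22/25)/ε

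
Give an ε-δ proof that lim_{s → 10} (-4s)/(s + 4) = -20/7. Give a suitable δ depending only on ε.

Let ε > 0 be given. We want δ > 0 with 0 < |s − 10| < δ ⇒ |(-4s)/(s + 4) + 20/7| < ε.
Combining over a common denominator, (-4s)/(s + 4) + 20/7 = [(-4s)·14 − (-40)·(s + 4)] / [14·(s + 4)] = -16(s − 10) / (14(s + 4)).
So |(-4s)/(s + 4) + 20/7| = 16|s − 10| / (14·|s + 4|).
Require δ ≤ 7, so |s + 4| ≥ |14| − |s − 10| > 14 − 7 = 7.
Hence |(-4s)/(s + 4) + 20/7| < 16|s − 10|/(14·7) = (8/49)|s − 10|, which is < ε once |s − 10| < (49/8)ε.
Take δ = min(7, (49/8)ε). Then 0 < |s − 10| < δ forces both bounds, so |(-4s)/(s + 4) + 20/7| < ε.

δ = min(7, (49/8)ε)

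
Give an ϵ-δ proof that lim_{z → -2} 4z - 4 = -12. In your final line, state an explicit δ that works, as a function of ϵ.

Fix ϵ > 0. We need δ > 0 so that 0 < |z + 2| < δ implies |(4z - 4) + 12| < ϵ.
|(4z - 4) + 12| = |4z + 8| = 4|z + 2|.
So 4|z + 2| < ϵ exactly when |z + 2| < ϵ/4.
Take δ = ϵ/4. If 0 < |z + 2| < δ then |(4z - 4) + 12| = 4|z + 2| < 4·(ϵ/4) = ϵ.

δ = ϵ/4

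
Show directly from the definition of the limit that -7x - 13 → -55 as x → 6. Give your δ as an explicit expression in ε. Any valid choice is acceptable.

Suppose ε > 0. We need δ > 0 so that 0 < |x − 6| < δ implies |(-7x - 13) + 55| < ε.
|(-7x - 13) + 55| = |-7x + 42| = 7|x − 6|.
So 7|x − 6| < ε exactly when |x − 6| < ε/7.
Choosing δ = ε/7 gives |(-7x - 13) + 55| = 7|x − 6| < ε whenever |x − 6| < δ.

δ = ε/7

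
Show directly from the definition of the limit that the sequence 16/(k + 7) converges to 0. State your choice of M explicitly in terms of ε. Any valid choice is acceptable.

Let ε > 0. For k ≥ 1, |16/(k + 7) − 0| = 16/(k + 7) ≤ 16/k.
We need 16/k < ε, i.e. k > 16/ε.
Take M = 16/ε. If k > M then |16/(k + 7)| ≤ 16/k < ε.

M = 16/ε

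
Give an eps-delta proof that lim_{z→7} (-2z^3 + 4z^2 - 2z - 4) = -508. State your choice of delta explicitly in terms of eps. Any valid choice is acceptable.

delta = min(2, eps/324)

Fix eps > 0. We want delta > 0 such that 0 < |z − 7| < delta implies |(-2z^3 + 4z^2 - 2z - 4) + 508| < eps.
(-2z^3 + 4z^2 - 2z - 4) + 508 = -2z^3 + 4z^2 - 2z + 504 = (z − 7)(-2z^2 - 10z - 72).
So |(-2z^3 + 4z^2 - 2z - 4) + 508| = |z − 7|·|-2z^2 - 10z - 72|.
Require delta ≤ 2. Then |z − 7| < 2 gives |z| < 9, and by the triangle inequality |-2z^2 - 10z - 72| ≤ 2·9^2 + 10·9 + 72 = 324.
Hence |(-2z^3 + 4z^2 - 2z - 4) + 508| ≤ 324|z − 7| < eps provided |z − 7| < eps/324.
Take delta = min(2, eps/324). Then 0 < |z − 7| < delta gives both |z − 7| < 2 and |z − 7| < eps/324, so |(-2z^3 + 4z^2 - 2z - 4) + 508| < eps.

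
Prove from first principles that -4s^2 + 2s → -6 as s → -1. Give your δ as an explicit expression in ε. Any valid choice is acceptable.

δ = min(2, ε/18)

Let ε > 0. We want δ > 0 such that 0 < |s + 1| < δ implies |(-4s^2 + 2s) + 6| < ε.
(-4s^2 + 2s) + 6 = -4s^2 + 2s + 6 = (s + 1)(-4s + 6).
So |(-4s^2 + 2s) + 6| = |s + 1|·|-4s + 6|.
Assume first that |s + 1| < 2, so |s| < 3. Then |-4s + 6| ≤ 4·3 + 6 = 18.
Hence |(-4s^2 + 2s) + 6| ≤ 18|s + 1| < ε provided |s + 1| < ε/18.
Choosing δ = min(2, ε/18) ensures both conditions, hence |(-4s^2 + 2s) + 6| < ε.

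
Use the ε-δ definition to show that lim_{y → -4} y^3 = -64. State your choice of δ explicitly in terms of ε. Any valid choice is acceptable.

Let ε > 0. We seek δ > 0 with 0 < |y + 4| < δ ⇒ |y^3 + 64| < ε.
Factor: y^3 + 64 = (y + 4)(y^2 - 4y + 16), so |y^3 + 64| = |y + 4|·|y^2 - 4y + 16|.
Restrict δ ≤ 1. Then |y + 4| < 1 gives |y| < 5, so by the triangle inequality |y^2 - 4y + 16| ≤ 5^2 + 4·5 + 16 = 61.
Hence |y^3 + 64| ≤ 61|y + 4|, which is < ε once |y + 4| < ε/61.
Take δ = min(1, ε/61). If 0 < |y + 4| < δ then both bounds hold and |y^3 + 64| ≤ 61|y + 4| < 61·(ε/61) = ε.

δ = min(1, ε/61)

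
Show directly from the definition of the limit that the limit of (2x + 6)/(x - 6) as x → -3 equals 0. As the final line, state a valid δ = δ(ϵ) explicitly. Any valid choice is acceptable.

δ = min(9/2, (9/4)ϵ)

Fix ϵ > 0. We want δ > 0 with 0 < |x + 3| < δ ⇒ |(2x + 6)/(x - 6) − 0| < ϵ.
Combining over a common denominator, (2x + 6)/(x - 6) − 0 = [(2x + 6)·(-9) − 0·(x - 6)] / [(-9)·(x - 6)] = -18(x + 3) / ((-9)(x - 6)).
So |(2x + 6)/(x - 6) − 0| = 18|x + 3| / (9·|x − 6|).
Restrict δ ≤ 9/2. Then |x + 3| < 9/2 gives |x − 6| = |(x + 3) + (-9)| ≥ 9 − 9/2 = 9/2.
Hence |(2x + 6)/(x - 6) − 0| < 18|x + 3|/(9·(9/2)) = (4/9)|x + 3|, which is < ϵ once |x + 3| < (9/4)ϵ.
Take δ = min(9/2, (9/4)ϵ). Then 0 < |x + 3| < δ forces both bounds, so |(2x + 6)/(x - 6) − 0| < ϵ.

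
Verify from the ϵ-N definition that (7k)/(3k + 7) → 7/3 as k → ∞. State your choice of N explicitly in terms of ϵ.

N = (49/9)/ϵ

Let ϵ > 0 be given. For k ≥ 1, |(7k)/(3k + 7) − (7/3)| = |-49|/(3(3k + 7)) = 49/(3(3k + 7)).
Since 3k + 7 ≥ 3k for k ≥ 1, this is ≤ 49/(3·3k) = (49/9)/k.
So |(7k)/(3k + 7) − (7/3)| < ϵ whenever k > (49/9)/ϵ.
Take N = (49/9)/ϵ. If k > N then |(7k)/(3k + 7) − (7/3)| ≤ (49/9)/k < ϵ.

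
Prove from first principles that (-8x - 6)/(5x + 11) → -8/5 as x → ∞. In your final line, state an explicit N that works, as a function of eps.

N = (58/25)/eps

Fix eps > 0. We seek N > 0 such that x > N implies |(-8x - 6)/(5x + 11) + 8/5| < eps.
(-8x - 6)/(5x + 11) + 8/5 = (5(-8x - 6) − (-8)(5x + 11)) / (5(5x + 11)) = 58/(5(5x + 11)).
For x > 0 we have 5x + 11 > 5x, so |(-8x - 6)/(5x + 11) + 8/5| = 58/(5(5x + 11)) < 58/(5·5x) = (58/25)/x.
Thus |(-8x - 6)/(5x + 11) + 8/5| < eps whenever x > (58/25)/eps.
Take N = (58/25)/eps. If x > N then |(-8x - 6)/(5x + 11) + 8/5| < (58/25)/x < eps.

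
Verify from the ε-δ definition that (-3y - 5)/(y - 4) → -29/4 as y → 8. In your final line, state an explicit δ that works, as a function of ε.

Fix ε > 0. We want δ > 0 with 0 < |y − 8| < δ ⇒ |(-3y - 5)/(y - 4) + 29/4| < ε.
Combining over a common denominator, (-3y - 5)/(y - 4) + 29/4 = [(-3y - 5)·4 − (-29)·(y - 4)] / [4·(y - 4)] = 17(y − 8) / (4(y - 4)).
So |(-3y - 5)/(y - 4) + 29/4| = 17|y − 8| / (4·|y − 4|).
Require δ ≤ 2, so |y − 4| ≥ |4| − |y − 8| > 4 − 2 = 2.
Hence |(-3y - 5)/(y - 4) + 29/4| < 17|y − 8|/(4·2) = (17/8)|y − 8|, which is < ε once |y − 8| < (8/17)ε.
Take δ = min(2, (8/17)ε). Then 0 < |y − 8| < δ forces both bounds, so |(-3y - 5)/(y - 4) + 29/4| < ε.

δ = min(2, (8/17)ε)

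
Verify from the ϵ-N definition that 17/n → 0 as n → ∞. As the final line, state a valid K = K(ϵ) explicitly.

K = 17/ϵ

Let ϵ > 0 be given. For n ≥ 1, |17/n − 0| = 17/(n) ≤ 17/n.
We need 17/n < ϵ, i.e. n > 17/ϵ.
Take K = 17/ϵ. If n > K then |17/n| ≤ 17/n < ϵ.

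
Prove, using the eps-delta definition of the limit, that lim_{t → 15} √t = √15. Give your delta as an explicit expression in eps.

delta = min(15, √15·eps)

Fix eps > 0. We want delta > 0 such that 0 < |t − 15| < delta implies |√t − √15| < eps.
Rationalise: √t − √15 = (t − 15)/(√t + √15), so |√t − √15| = |t − 15|/(√t + √15).
Restrict delta ≤ 15 so that |t − 15| < 15 forces t > 0, and then √t + √15 > √15.
Hence |√t − √15| < |t − 15|/√15, which is < eps once |t − 15| < √15·eps.
Take delta = min(15, √15·eps). If 0 < |t − 15| < delta then t > 0 and |√t − √15| < |t − 15|/√15 < eps.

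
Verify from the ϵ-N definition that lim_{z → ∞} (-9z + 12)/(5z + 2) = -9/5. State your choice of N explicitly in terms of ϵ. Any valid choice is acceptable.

Let ϵ > 0. We seek N > 0 such that z > N implies |(-9z + 12)/(5z + 2) + 9/5| < ϵ.
(-9z + 12)/(5z + 2) + 9/5 = (5(-9z + 12) − (-9)(5z + 2)) / (5(5z + 2)) = 78/(5(5z + 2)).
For z > 0 we have 5z + 2 > 5z, so |(-9z + 12)/(5z + 2) + 9/5| = 78/(5(5z + 2)) < 78/(5·5z) = (78/25)/z.
Thus |(-9z + 12)/(5z + 2) + 9/5| < ϵ whenever z > (78/25)/ϵ.
Take N = (78/25)/ϵ. If z > N then |(-9z + 12)/(5z + 2) + 9/5| < (78/25)/z < ϵ.

N = (78/25)/ϵ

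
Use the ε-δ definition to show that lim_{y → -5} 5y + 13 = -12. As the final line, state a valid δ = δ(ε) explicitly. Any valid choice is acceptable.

Fix ε > 0. We need δ > 0 so that 0 < |y + 5| < δ implies |(5y + 13) + 12| < ε.
Since (5y + 13) + 12 = 5(y + 5), we have |(5y + 13) + 12| = 5|y + 5|.
Thus it suffices that |y + 5| < ε/5.
Choosing δ = ε/5 gives |(5y + 13) + 12| = 5|y + 5| < ε whenever |y + 5| < δ.

δ = ε/5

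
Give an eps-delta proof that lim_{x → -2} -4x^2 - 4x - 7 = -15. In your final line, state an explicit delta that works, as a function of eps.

Suppose eps > 0. We want delta > 0 such that 0 < |x + 2| < delta implies |(-4x^2 - 4x - 7) + 15| < eps.
(-4x^2 - 4x - 7) + 15 = -4x^2 - 4x + 8 = (x + 2)(-4x + 4).
So |(-4x^2 - 4x - 7) + 15| = |x + 2|·|-4x + 4|.
Require delta ≤ 1. Then |x + 2| < 1 gives |x| < 3, and by the triangle inequality |-4x + 4| ≤ 4·3 + 4 = 16.
Hence |(-4x^2 - 4x - 7) + 15| ≤ 16|x + 2| < eps provided |x + 2| < eps/16.
Take delta = min(1, eps/16). Then 0 < |x + 2| < delta gives both |x + 2| < 1 and |x + 2| < eps/16, so |(-4x^2 - 4x - 7) + 15| < eps.

delta = min(1, eps/16)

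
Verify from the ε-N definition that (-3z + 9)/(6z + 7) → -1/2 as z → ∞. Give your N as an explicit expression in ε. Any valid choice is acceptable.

N = (25/12)/ε

Suppose ε > 0. We seek N > 0 such that z > N implies |(-3z + 9)/(6z + 7) + 1/2| < ε.
(-3z + 9)/(6z + 7) + 1/2 = (6(-3z + 9) − (-3)(6z + 7)) / (6(6z + 7)) = 75/(6(6z + 7)).
For z > 0 we have 6z + 7 > 6z, so |(-3z + 9)/(6z + 7) + 1/2| = 75/(6(6z + 7)) < 75/(6·6z) = (25/12)/z.
Thus |(-3z + 9)/(6z + 7) + 1/2| < ε whenever z > (25/12)/ε.
Take N = (25/12)/ε. If z > N then |(-3z + 9)/(6z + 7) + 1/2| < (25/12)/z < ε.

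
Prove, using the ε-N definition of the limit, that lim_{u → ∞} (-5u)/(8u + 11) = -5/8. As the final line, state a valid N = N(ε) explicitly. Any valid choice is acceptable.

N = (55/64)/ε

Suppose ε > 0. We seek N > 0 such that u > N implies |(-5u)/(8u + 11) + 5/8| < ε.
(-5u)/(8u + 11) + 5/8 = (8(-5u) − (-5)(8u + 11)) / (8(8u + 11)) = 55/(8(8u + 11)).
For u > 0 we have 8u + 11 > 8u, so |(-5u)/(8u + 11) + 5/8| = 55/(8(8u + 11)) < 55/(8·8u) = (55/64)/u.
Thus |(-5u)/(8u + 11) + 5/8| < ε whenever u > (55/64)/ε.
Take N = (55/64)/ε. If u > N then |(-5u)/(8u + 11) + 5/8| < (55/64)/u < ε.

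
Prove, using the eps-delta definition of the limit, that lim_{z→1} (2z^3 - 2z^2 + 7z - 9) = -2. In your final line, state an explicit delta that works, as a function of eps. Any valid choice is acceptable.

Suppose eps > 0. We want delta > 0 such that 0 < |z − 1| < delta implies |(2z^3 - 2z^2 + 7z - 9) + 2| < eps.
(2z^3 - 2z^2 + 7z - 9) + 2 = 2z^3 - 2z^2 + 7z - 7 = (z − 1)(2z^2 + 7).
So |(2z^3 - 2z^2 + 7z - 9) + 2| = |z − 1|·|2z^2 + 7|.
Require delta ≤ 1. Then |z − 1| < 1 gives |z| < 2, and by the triangle inequality |2z^2 + 7| ≤ 2·2^2 + 7 = 15.
Hence |(2z^3 - 2z^2 + 7z - 9) + 2| ≤ 15|z − 1| < eps provided |z − 1| < eps/15.
Choosing delta = min(1, eps/15) ensures both conditions, hence |(2z^3 - 2z^2 + 7z - 9) + 2| < eps.

delta = min(1, eps/15)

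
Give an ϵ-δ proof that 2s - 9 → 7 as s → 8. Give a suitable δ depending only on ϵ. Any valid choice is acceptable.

Let ϵ > 0 be given. We need δ > 0 so that 0 < |s − 8| < δ implies |(2s - 9) − 7| < ϵ.
|(2s - 9) − 7| = |2s - 16| = 2|s − 8|.
Thus it suffices that |s − 8| < ϵ/2.
Choosing δ = ϵ/2 gives |(2s - 9) − 7| = 2|s − 8| < ϵ whenever |s − 8| < δ.

δ = ϵ/2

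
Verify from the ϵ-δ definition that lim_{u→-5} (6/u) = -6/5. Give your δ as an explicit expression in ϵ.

Fix ϵ > 0. We seek δ > 0 such that 0 < |u + 5| < δ implies |6/u + 6/5| < ϵ.
|6/u + 6/5| = 6·|-5 − u|/(5·|u|) = 6|u + 5|/(5|u|).
Restrict δ ≤ 5/2. Then |u + 5| < 5/2 gives |u| > 5/2, so 5|u| > 25/2.
Then |6/u + 6/5| < 6|u + 5|/(25/2), which is < ϵ when |u + 5| < (25/12)ϵ.
Take δ = min(5/2, (25/12)ϵ). Then 0 < |u + 5| < δ gives both |u + 5| < 5/2 and |u + 5| < (25/12)ϵ, so |6/u + 6/5| < ϵ.

δ = min(5/2, (25/12)ϵ)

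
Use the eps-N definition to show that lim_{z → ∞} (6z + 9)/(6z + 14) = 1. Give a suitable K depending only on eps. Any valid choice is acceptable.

K = (5/6)/eps

Let eps > 0. We seek K > 0 such that z > K implies |(6z + 9)/(6z + 14) − 1| < eps.
(6z + 9)/(6z + 14) − 1 = (6(6z + 9) − 6(6z + 14)) / (6(6z + 14)) = -30/(6(6z + 14)).
For z > 0 we have 6z + 14 > 6z, so |(6z + 9)/(6z + 14) − 1| = 30/(6(6z + 14)) < 30/(6·6z) = (5/6)/z.
Thus |(6z + 9)/(6z + 14) − 1| < eps whenever z > (5/6)/eps.
Take K = (5/6)/eps. If z > K then |(6z + 9)/(6z + 14) − 1| < (5/6)/z < eps.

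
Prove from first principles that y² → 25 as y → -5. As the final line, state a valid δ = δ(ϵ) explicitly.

Fix ϵ > 0. We seek δ > 0 with 0 < |y + 5| < δ ⇒ |y² − 25| < ϵ.
Factor: y² − 25 = (y + 5)(y - 5), so |y² − 25| = |y + 5|·|y - 5|.
Impose δ ≤ 1 so that |y| < 6; then |y - 5| ≤ 11.
Hence |y² − 25| ≤ 11|y + 5|, which is < ϵ once |y + 5| < ϵ/11.
Take δ = min(1, ϵ/11). If 0 < |y + 5| < δ then both bounds hold and |y² − 25| ≤ 11|y + 5| < 11·(ϵ/11) = ϵ.

δ = min(1, ϵ/11)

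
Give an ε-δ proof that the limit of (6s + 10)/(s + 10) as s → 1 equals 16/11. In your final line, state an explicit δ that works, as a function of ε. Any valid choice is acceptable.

Fix ε > 0. We want δ > 0 with 0 < |s − 1| < δ ⇒ |(6s + 10)/(s + 10) − (16/11)| < ε.
Combining over a common denominator, (6s + 10)/(s + 10) − (16/11) = [(6s + 10)·11 − 16·(s + 10)] / [11·(s + 10)] = 50(s − 1) / (11(s + 10)).
So |(6s + 10)/(s + 10) − (16/11)| = 50|s − 1| / (11·|s + 10|).
Restrict δ ≤ 11/2. Then |s − 1| < 11/2 gives |s + 10| = |(s − 1) + 11| ≥ 11 − 11/2 = 11/2.
Hence |(6s + 10)/(s + 10) − (16/11)| < 50|s − 1|/(11·(11/2)) = (100/121)|s − 1|, which is < ε once |s − 1| < (121/100)ε.
Take δ = min(11/2, (121/100)ε). Then 0 < |s − 1| < δ forces both bounds, so |(6s + 10)/(s + 10) − (16/11)| < ε.

δ = min(11/2, (121/100)ε)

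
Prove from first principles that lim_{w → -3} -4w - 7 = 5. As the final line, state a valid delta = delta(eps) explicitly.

delta = eps/4

Suppose eps > 0. We need delta > 0 so that 0 < |w + 3| < delta implies |(-4w - 7) − 5| < eps.
Since (-4w - 7) − 5 = -4(w + 3), we have |(-4w - 7) − 5| = 4|w + 3|.
So 4|w + 3| < eps exactly when |w + 3| < eps/4.
Choosing delta = eps/4 gives |(-4w - 7) − 5| = 4|w + 3| < eps whenever |w + 3| < delta.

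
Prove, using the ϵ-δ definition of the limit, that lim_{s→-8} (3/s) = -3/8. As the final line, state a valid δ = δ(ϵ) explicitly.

δ = min(4, (32/3)ϵ)

Suppose ϵ > 0. We seek δ > 0 such that 0 < |s + 8| < δ implies |3/s + 3/8| < ϵ.
|3/s + 3/8| = 3·|-8 − s|/(8·|s|) = 3|s + 8|/(8|s|).
Require δ ≤ 4 so that |s| > 8 − 4 = 4, hence 8|s| > 32.
Then |3/s + 3/8| < 3|s + 8|/32, which is < ϵ when |s + 8| < (32/3)ϵ.
Take δ = min(4, (32/3)ϵ). Then 0 < |s + 8| < δ gives both |s + 8| < 4 and |s + 8| < (32/3)ϵ, so |3/s + 3/8| < ϵ.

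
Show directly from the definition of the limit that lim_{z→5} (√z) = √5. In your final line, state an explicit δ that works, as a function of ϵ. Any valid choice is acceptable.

Suppose ϵ > 0. We want δ > 0 such that 0 < |z − 5| < δ implies |√z − √5| < ϵ.
Rationalise: √z − √5 = (z − 5)/(√z + √5), so |√z − √5| = |z − 5|/(√z + √5).
Restrict δ ≤ 5 so that |z − 5| < 5 forces z > 0, and then √z + √5 > √5.
Hence |√z − √5| < |z − 5|/√5, which is < ϵ once |z − 5| < √5·ϵ.
Take δ = min(5, √5·ϵ). If 0 < |z − 5| < δ then z > 0 and |√z − √5| < |z − 5|/√5 < ϵ.

δ = min(5, √5·ϵ)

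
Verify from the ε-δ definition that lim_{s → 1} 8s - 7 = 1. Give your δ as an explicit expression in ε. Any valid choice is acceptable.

Let ε > 0. We need δ > 0 so that 0 < |s − 1| < δ implies |(8s - 7) − 1| < ε.
Since (8s - 7) − 1 = 8(s − 1), we have |(8s - 7) − 1| = 8|s − 1|.
Thus it suffices that |s − 1| < ε/8.
Take δ = ε/8. If 0 < |s − 1| < δ then |(8s - 7) − 1| = 8|s − 1| < 8·(ε/8) = ε.

δ = ε/8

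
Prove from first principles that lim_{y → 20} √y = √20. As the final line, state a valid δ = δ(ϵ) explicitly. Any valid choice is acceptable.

Let ϵ > 0. We want δ > 0 such that 0 < |y − 20| < δ implies |√y − √20| < ϵ.
Multiplying by the conjugate, |√y − √20| = |y − 20|/(√y + √20).
Restrict δ ≤ 20 so that |y − 20| < 20 forces y > 0, and then √y + √20 > √20.
Hence |√y − √20| < |y − 20|/√20, which is < ϵ once |y − 20| < √20·ϵ.
Take δ = min(20, √20·ϵ). If 0 < |y − 20| < δ then y > 0 and |√y − √20| < |y − 20|/√20 < ϵ.

δ = min(20, √20·ϵ)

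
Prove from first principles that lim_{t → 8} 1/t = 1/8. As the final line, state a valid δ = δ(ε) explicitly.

Let ε > 0. We seek δ > 0 such that 0 < |t − 8| < δ implies |1/t − (1/8)| < ε.
|1/t − (1/8)| = |8 − t|/(8·|t|) = |t − 8|/(8|t|).
Require δ ≤ 4 so that |t| > 8 − 4 = 4, hence 8|t| > 32.
Then |1/t − (1/8)| < |t − 8|/32, which is < ε when |t − 8| < 32ε.
Take δ = min(4, 32ε). Then 0 < |t − 8| < δ gives both |t − 8| < 4 and |t − 8| < 32ε, so |1/t − (1/8)| < ε.

δ = min(4, 32ε)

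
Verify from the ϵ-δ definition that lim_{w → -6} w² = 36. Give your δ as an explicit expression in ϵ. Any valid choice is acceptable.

Suppose ϵ > 0. We seek δ > 0 with 0 < |w + 6| < δ ⇒ |w² − 36| < ϵ.
Factor: w² − 36 = (w + 6)(w - 6), so |w² − 36| = |w + 6|·|w - 6|.
Restrict δ ≤ 1. Then |w + 6| < 1 gives |w| < 7, so by the triangle inequality |w - 6| ≤ 7 + 6 = 13.
Hence |w² − 36| ≤ 13|w + 6|, which is < ϵ once |w + 6| < ϵ/13.
Take δ = min(1, ϵ/13). If 0 < |w + 6| < δ then both bounds hold and |w² − 36| ≤ 13|w + 6| < 13·(ϵ/13) = ϵ.

δ = min(1, ϵ/13)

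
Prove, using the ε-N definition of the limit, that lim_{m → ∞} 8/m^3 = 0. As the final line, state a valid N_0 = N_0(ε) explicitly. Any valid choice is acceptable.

Suppose ε > 0. For m ≥ 1, |8/m^3 − 0| = 8/m^3.
8/m^3 < ε ⇔ m^3 > 8/ε ⇔ m > (8/ε)^{1/3}.
Take N_0 = (8/ε)^{1/3}. Then m > N_0 implies 8/m^3 < ε.

N_0 = (8/ε)^{1/3}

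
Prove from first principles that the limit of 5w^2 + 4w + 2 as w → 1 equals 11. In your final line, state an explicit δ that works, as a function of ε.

Suppose ε > 0. We want δ > 0 such that 0 < |w − 1| < δ implies |(5w^2 + 4w + 2) − 11| < ε.
(5w^2 + 4w + 2) − 11 = 5w^2 + 4w - 9 = (w − 1)(5w + 9).
So |(5w^2 + 4w + 2) − 11| = |w − 1|·|5w + 9|.
Assume first that |w − 1| < 2, so |w| < 3. Then |5w + 9| ≤ 5·3 + 9 = 24.
Hence |(5w^2 + 4w + 2) − 11| ≤ 24|w − 1| < ε provided |w − 1| < ε/24.
Choosing δ = min(2, ε/24) ensures both conditions, hence |(5w^2 + 4w + 2) − 11| < ε.

δ = min(2, ε/24)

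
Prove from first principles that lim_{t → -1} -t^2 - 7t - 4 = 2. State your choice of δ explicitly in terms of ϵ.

δ = min(1, ϵ/8)

Let ϵ > 0. We want δ > 0 such that 0 < |t + 1| < δ implies |(-t^2 - 7t - 4) − 2| < ϵ.
(-t^2 - 7t - 4) − 2 = -t^2 - 7t - 6 = (t + 1)(-t - 6).
So |(-t^2 - 7t - 4) − 2| = |t + 1|·|-t - 6|.
Require δ ≤ 1. Then |t + 1| < 1 gives |t| < 2, and by the triangle inequality |-t - 6| ≤ 2 + 6 = 8.
Hence |(-t^2 - 7t - 4) − 2| ≤ 8|t + 1| < ϵ provided |t + 1| < ϵ/8.
Take δ = min(1, ϵ/8). Then 0 < |t + 1| < δ gives both |t + 1| < 1 and |t + 1| < ϵ/8, so |(-t^2 - 7t - 4) − 2| < ϵ.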